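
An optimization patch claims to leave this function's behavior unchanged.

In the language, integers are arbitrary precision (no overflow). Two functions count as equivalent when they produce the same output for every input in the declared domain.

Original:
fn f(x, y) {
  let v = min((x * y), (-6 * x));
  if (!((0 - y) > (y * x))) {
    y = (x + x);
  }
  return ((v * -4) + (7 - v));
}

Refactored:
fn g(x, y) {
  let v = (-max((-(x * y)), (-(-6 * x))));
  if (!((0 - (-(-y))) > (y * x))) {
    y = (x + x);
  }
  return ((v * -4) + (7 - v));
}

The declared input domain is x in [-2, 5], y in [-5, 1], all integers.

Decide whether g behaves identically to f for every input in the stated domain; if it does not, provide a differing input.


This is a faithful refactor — min/max/abs usage differs, but the computed results match everywhere.
Tracing x=5, y=-3: f: v = -30; (!((0 - y) > (y * x))) -> false; return 157 | g: v = -30; (!((0 - (-(-y))) > (y * x))) -> false; return 157 — matching result 157.
Sweeping the whole domain (56 inputs) finds no disagreement.
verdict: equivalent


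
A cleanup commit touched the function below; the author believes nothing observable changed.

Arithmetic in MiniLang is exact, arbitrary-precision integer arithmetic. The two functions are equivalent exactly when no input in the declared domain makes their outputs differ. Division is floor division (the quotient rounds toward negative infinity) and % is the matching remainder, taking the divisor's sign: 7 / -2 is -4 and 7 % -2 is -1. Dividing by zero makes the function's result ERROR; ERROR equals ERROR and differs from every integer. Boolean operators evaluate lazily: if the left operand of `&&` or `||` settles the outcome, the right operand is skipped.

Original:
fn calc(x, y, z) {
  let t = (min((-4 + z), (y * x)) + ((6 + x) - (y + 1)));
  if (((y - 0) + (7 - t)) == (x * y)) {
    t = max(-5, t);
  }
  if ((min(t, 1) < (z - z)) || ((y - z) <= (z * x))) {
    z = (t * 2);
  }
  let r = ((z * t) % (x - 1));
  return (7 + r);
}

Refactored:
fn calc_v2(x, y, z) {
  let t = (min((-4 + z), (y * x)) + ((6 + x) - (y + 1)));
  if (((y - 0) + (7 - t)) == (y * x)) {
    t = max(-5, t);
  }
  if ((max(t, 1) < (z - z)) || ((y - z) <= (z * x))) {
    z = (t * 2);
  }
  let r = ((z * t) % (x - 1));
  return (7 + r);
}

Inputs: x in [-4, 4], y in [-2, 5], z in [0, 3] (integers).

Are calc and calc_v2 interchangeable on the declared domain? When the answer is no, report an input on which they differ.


Not equivalent: x=-4, y=-1, z=1 separates them (4 vs 6).
calc: t becomes -1; next (((y - 0) + (7 - t)) == (x * y)) evaluates to false; next ((min(t, 1) < (z - z)) || ((y - z) <= (z * x))) evaluates to true; next z becomes -2; next r becomes -3; next final value 4
calc_v2: t becomes -1; next (((y - 0) + (7 - t)) == (y * x)) evaluates to false; next ((max(t, 1) < (z - z)) || ((y - z) <= (z * x))) evaluates to false; next r becomes -1; next final value 6
verdict: not equivalent; witness: x=-4, y=-1, z=1


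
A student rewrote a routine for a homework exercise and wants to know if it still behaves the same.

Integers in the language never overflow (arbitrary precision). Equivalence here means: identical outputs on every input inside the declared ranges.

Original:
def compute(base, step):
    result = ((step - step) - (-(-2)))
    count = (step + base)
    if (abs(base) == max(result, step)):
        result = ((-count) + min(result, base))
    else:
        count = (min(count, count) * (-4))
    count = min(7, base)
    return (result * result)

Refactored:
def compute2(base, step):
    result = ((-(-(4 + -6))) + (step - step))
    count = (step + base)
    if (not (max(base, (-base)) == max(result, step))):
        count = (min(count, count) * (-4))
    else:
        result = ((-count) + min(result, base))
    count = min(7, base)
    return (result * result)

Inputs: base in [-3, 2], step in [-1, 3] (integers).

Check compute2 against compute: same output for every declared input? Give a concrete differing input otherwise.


Reading the diff, among the changes: boolean connective usage differs; min/max/abs usage differs; constant usage differs; arithmetic usage differs.
As a probe, take base=2, step=2: compute runs result becomes -2; next count becomes 4; next (abs(base) == max(result, step)) evaluates to true; next result becomes -6; next count becomes 2; next final value 36; compute2 runs result becomes -2; next count becomes 4; next (not (max(base, (-base)) == max(result, step))) evaluates to false; next result becomes -6; next count becomes 2; next final value 36; both end at 36.
An exhaustive pass over the 30 declared inputs shows identical outputs.
verdict: equivalent


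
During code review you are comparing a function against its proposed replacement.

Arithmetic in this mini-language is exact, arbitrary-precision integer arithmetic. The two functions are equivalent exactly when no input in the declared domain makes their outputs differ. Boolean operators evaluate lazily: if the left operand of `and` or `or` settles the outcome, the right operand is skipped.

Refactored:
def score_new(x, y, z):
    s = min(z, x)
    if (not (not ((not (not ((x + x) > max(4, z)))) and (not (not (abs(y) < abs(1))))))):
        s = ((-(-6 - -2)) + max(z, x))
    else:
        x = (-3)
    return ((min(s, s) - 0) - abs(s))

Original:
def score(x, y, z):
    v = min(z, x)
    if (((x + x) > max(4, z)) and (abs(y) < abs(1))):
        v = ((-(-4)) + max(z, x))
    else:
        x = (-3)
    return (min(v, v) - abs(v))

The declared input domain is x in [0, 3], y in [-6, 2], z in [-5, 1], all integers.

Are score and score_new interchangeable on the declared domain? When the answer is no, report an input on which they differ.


Reading the diff, among the changes: arithmetic usage differs, plus boolean connective usage differs, plus constant usage differs, plus local variable names differ.
Tracing x=2, y=-6, z=-5: score: v = -5; (((x + x) > max(4, z)) and (abs(y) < abs(1))) -> false; x = -3; return -10 | score_new: s = -5; (not (not ((not (not ((x + x) > max(4, z)))) and (not (not (abs(y) < abs(1))))))) -> false; x = -3; return -10 — matching result -10.
Checked all 252 inputs in the declared domain: the outputs agree on every one.
verdict: equivalent


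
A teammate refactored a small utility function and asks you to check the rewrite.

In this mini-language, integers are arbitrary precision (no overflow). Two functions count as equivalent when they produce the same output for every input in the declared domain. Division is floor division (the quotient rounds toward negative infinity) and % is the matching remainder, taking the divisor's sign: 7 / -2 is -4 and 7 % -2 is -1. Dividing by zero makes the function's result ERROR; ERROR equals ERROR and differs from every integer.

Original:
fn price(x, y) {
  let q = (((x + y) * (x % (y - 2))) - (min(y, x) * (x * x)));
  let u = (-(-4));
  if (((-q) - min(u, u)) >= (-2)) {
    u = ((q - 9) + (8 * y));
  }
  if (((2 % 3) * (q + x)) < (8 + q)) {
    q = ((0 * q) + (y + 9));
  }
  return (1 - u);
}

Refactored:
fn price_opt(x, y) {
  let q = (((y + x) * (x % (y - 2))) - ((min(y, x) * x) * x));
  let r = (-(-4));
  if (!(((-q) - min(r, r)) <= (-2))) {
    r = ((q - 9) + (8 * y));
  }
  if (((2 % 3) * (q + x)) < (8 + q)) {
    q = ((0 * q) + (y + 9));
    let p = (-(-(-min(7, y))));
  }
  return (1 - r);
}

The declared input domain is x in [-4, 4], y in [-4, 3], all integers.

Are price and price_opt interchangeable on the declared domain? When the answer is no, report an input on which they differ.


There is a behavioral-looking edit here, yet the outcome never shifts on this domain.
Tracing x=-3, y=-1: price: q=27, then u=4, then (((-q) - min(u, u)) >= (-2)) is false, then (((2 % 3) * (q + x)) < (8 + q)) is false, then returns -3 | price_opt: q=27, then r=4, then (!(((-q) - min(r, r)) <= (-2))) is false, then (((2 % 3) * (q + x)) < (8 + q)) is false, then returns -3 — matching result -3.
An exhaustive pass over the 72 declared inputs shows identical outputs.
verdict: equivalent


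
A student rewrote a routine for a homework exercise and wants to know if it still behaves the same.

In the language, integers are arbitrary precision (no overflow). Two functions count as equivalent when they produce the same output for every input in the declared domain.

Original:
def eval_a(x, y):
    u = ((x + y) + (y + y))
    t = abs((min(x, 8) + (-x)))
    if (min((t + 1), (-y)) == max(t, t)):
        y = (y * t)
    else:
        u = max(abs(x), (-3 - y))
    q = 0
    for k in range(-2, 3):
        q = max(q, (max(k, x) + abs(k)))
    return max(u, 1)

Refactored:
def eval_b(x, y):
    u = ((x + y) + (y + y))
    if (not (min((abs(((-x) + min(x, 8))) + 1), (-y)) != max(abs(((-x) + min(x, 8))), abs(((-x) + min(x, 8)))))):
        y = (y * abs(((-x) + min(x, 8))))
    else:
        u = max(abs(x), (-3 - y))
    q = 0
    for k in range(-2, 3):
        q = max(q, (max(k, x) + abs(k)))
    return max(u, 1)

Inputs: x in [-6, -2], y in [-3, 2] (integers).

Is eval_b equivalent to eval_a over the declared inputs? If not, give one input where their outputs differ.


Reading the diff, among the changes: local variable names differ, and boolean connective usage differs, and min/max/abs usage differs, and statement counts differ, and comparison usage differs, and arithmetic usage differs, and constant usage differs.
One worked example (x=-6, y=2) — eval_a: u becomes 0; next t becomes 0; next (min((t + 1), (-y)) == max(t, t)) evaluates to false; next u becomes 6; next q becomes 0; next at k=-2:; next q becomes 0; next at k=-1:; next q becomes 0; next at k=0:; next q becomes 0; next at k=1:; next q becomes 2; next at k=2:; next q becomes 4; next final value 6; eval_b: u becomes 0; next (not (min((abs(((-x) + min(x, 8))) + 1), (-y)) != max(abs(((-x) + min(x, 8))), abs(((-x) + min(x, 8)))))) evaluates to false; next u becomes 6; next q becomes 0; next at k=-2:; next q becomes 0; next at k=-1:; next q becomes 0; next at k=0:; next q becomes 0; next at k=1:; next q becomes 2; next at k=2:; next q becomes 4; next final value 6; agreement on 6.
Checked all 30 inputs in the declared domain: the outputs agree on every one.
verdict: equivalent


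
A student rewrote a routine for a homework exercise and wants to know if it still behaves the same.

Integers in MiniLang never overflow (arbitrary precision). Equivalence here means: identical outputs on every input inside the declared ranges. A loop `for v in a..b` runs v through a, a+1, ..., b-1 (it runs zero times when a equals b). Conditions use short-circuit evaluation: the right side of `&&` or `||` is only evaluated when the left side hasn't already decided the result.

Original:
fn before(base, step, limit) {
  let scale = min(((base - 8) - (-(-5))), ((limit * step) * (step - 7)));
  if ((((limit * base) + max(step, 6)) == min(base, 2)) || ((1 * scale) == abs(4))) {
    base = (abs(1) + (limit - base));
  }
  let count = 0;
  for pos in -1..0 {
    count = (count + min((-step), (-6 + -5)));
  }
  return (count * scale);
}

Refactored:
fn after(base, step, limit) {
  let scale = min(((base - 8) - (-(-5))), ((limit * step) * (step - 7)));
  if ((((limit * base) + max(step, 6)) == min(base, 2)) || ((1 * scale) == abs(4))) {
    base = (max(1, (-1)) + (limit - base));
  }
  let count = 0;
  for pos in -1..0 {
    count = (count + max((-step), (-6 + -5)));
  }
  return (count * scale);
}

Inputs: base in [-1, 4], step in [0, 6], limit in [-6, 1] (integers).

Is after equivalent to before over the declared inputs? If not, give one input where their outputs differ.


These are not equivalent — on base=-1, step=0, limit=-6 the outputs split (154 vs 0).
before: scale=-14, then ((((limit * base) + max(step, 6)) == min(base, 2)) || ((1 * scale) == abs(4))) is false, then count=0, then (pos=-1), then count=-11, then returns 154
after: scale=-14, then ((((limit * base) + max(step, 6)) == min(base, 2)) || ((1 * scale) == abs(4))) is false, then count=0, then (pos=-1), then count=0, then returns 0
verdict: not equivalent; witness: base=-1, step=0, limit=-6


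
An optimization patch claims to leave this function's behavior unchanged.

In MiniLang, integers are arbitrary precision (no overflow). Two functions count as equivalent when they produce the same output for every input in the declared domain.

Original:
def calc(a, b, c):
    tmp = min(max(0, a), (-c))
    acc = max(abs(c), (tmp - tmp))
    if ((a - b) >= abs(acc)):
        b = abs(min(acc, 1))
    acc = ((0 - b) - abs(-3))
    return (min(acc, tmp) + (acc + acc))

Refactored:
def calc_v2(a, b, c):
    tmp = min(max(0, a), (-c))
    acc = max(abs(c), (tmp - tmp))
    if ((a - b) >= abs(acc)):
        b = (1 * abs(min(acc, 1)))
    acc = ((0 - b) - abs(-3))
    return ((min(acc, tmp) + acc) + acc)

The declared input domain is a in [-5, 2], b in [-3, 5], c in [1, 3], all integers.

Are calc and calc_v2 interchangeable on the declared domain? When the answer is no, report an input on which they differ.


Differences: arithmetic usage differs; constant usage differs — yet all 216 inputs agree.
verdict: equivalent


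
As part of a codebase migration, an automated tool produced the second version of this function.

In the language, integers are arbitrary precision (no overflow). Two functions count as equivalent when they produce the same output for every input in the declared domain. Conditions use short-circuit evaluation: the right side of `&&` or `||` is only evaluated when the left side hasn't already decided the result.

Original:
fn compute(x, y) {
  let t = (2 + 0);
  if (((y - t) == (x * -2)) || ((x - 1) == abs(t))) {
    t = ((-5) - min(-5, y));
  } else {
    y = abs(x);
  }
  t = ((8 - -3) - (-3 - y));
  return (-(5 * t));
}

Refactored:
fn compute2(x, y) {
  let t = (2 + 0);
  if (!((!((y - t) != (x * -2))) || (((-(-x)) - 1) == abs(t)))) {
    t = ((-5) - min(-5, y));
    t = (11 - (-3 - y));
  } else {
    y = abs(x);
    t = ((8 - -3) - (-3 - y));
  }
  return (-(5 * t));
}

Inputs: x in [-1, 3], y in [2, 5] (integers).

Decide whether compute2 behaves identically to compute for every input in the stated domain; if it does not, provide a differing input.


Not equivalent: x=-1, y=2 separates them (-75 vs -80).
compute: t becomes 2; next (((y - t) == (x * -2)) || ((x - 1) == abs(t))) evaluates to false; next y becomes 1; next t becomes 15; next final value -75
compute2: t becomes 2; next (!((!((y - t) != (x * -2))) || (((-(-x)) - 1) == abs(t)))) evaluates to true; next t becomes 0; next t becomes 16; next final value -80
verdict: not equivalent; witness: x=-1, y=2


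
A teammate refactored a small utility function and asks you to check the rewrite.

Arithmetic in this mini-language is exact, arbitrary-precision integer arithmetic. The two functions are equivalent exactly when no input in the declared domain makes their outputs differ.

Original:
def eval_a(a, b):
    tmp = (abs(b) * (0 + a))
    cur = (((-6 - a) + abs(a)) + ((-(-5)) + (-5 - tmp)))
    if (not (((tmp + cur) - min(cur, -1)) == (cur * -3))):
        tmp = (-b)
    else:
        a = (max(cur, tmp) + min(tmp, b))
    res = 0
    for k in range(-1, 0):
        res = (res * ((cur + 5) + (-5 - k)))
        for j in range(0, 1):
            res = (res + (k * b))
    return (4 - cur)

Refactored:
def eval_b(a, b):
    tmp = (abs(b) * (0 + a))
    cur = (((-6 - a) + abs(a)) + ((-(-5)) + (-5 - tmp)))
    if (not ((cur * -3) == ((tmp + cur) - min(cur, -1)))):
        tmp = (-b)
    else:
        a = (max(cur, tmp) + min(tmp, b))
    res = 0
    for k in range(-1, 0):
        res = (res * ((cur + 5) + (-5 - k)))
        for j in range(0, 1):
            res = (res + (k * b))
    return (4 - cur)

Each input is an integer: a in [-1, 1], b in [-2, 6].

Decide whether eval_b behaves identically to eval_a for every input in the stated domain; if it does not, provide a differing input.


Comparing the listings, the differences include: same computation, different form.
One worked example (a=0, b=5) — eval_a: tmp = 0; cur = -6; (not (((tmp + cur) - min(cur, -1)) == (cur * -3))) -> true; tmp = -5; res = 0; [k=-1]; res = 0; [j=0]; res = -5; return 10; eval_b: tmp = 0; cur = -6; (not ((cur * -3) == ((tmp + cur) - min(cur, -1)))) -> true; tmp = -5; res = 0; [k=-1]; res = 0; [j=0]; res = -5; return 10; agreement on 10.
Checked all 27 inputs in the declared domain: the outputs agree on every one.
verdict: equivalent


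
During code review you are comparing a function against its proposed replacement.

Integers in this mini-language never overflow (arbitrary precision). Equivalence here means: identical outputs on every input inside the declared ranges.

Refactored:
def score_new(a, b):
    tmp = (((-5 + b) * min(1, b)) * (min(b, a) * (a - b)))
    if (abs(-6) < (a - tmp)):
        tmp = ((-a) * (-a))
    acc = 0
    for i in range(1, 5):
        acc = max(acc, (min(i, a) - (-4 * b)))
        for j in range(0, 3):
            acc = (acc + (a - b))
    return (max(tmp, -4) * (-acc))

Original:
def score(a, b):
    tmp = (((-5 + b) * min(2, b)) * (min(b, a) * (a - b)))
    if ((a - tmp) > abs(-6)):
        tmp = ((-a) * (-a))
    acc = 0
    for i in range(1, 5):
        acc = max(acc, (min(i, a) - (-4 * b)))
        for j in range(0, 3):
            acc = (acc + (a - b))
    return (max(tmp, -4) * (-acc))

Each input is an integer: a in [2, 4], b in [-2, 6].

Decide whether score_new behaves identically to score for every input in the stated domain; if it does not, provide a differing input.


There is a counterexample at a=2, b=3: -88 on one side, -44 on the other.
score: tmp := 8 | ((a - tmp) > abs(-6)): false | acc := 0 | iter i=1: | acc := 13 | iter j=0: | acc := 12 | iter j=1: | acc := 11 | iter j=2: | acc := 10 | iter i=2: | acc := 14 | iter j=0: | acc := 13 | iter j=1: | acc := 12 | iter j=2: | acc := 11 | iter i=3: | acc := 14 | iter j=0: | acc := 13 | iter j=1: | acc := 12 | iter j=2: | acc := 11 | iter i=4: | acc := 14 | iter j=0: | acc := 13 | iter j=1: | acc := 12 | iter j=2: | acc := 11 | result -88
score_new: tmp := 4 | (abs(-6) < (a - tmp)): false | acc := 0 | iter i=1: | acc := 13 | iter j=0: | acc := 12 | iter j=1: | acc := 11 | iter j=2: | acc := 10 | iter i=2: | acc := 14 | iter j=0: | acc := 13 | iter j=1: | acc := 12 | iter j=2: | acc := 11 | iter i=3: | acc := 14 | iter j=0: | acc := 13 | iter j=1: | acc := 12 | iter j=2: | acc := 11 | iter i=4: | acc := 14 | iter j=0: | acc := 13 | iter j=1: | acc := 12 | iter j=2: | acc := 11 | result -44
verdict: not equivalent; witness: a=2, b=3


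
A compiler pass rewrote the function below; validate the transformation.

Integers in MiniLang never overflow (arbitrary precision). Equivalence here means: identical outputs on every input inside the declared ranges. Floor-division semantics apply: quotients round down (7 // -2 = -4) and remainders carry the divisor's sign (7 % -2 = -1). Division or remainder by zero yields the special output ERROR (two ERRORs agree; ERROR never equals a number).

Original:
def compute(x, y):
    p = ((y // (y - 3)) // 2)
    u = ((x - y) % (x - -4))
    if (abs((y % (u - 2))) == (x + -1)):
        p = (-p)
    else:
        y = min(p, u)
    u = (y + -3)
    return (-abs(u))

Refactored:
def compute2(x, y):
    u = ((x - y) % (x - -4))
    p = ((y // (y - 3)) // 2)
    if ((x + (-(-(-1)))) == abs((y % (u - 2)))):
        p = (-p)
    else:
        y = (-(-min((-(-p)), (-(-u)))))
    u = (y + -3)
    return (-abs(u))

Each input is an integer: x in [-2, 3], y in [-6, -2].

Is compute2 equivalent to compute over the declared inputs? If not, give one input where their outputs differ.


Equivalent — the differences include same computation, different form, yet no declared input distinguishes the two.
Tracing x=3, y=-4: compute: p := 0 | u := 0 | (abs((y % (u - 2))) == (x + -1)): false | y := 0 | u := -3 | result -3 | compute2: u := 0 | p := 0 | ((x + (-(-(-1)))) == abs((y % (u - 2)))): false | y := 0 | u := -3 | result -3 — matching result -3.
Across all 30 domain points the two functions coincide.
verdict: equivalent


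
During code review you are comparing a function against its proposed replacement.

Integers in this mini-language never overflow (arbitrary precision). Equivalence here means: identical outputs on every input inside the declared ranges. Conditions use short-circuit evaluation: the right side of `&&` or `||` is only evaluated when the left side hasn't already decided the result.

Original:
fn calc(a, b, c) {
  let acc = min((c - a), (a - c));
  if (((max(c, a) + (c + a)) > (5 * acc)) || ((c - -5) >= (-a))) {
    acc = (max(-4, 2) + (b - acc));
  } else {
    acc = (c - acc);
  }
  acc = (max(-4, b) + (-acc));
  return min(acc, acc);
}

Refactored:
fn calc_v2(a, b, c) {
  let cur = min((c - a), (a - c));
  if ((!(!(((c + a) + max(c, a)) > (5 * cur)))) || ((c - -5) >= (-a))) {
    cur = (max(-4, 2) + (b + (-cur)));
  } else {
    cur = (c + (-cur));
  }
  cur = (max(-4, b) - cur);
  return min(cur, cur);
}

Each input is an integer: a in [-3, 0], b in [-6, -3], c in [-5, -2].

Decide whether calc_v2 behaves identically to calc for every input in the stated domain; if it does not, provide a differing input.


Side by side, the visible changes include: arithmetic usage differs; local variable names differ; boolean connective usage differs.
Spot check at a=-2, b=-3, c=-2 — calc: acc = 0; (((max(c, a) + (c + a)) > (5 * acc)) || ((c - -5) >= (-a))) -> true; acc = -1; acc = -2; return -2. calc_v2: cur = 0; ((!(!(((c + a) + max(c, a)) > (5 * cur)))) || ((c - -5) >= (-a))) -> true; cur = -1; cur = -2; return -2. Both give -2.
Across all 64 domain points the two functions coincide.
verdict: equivalent


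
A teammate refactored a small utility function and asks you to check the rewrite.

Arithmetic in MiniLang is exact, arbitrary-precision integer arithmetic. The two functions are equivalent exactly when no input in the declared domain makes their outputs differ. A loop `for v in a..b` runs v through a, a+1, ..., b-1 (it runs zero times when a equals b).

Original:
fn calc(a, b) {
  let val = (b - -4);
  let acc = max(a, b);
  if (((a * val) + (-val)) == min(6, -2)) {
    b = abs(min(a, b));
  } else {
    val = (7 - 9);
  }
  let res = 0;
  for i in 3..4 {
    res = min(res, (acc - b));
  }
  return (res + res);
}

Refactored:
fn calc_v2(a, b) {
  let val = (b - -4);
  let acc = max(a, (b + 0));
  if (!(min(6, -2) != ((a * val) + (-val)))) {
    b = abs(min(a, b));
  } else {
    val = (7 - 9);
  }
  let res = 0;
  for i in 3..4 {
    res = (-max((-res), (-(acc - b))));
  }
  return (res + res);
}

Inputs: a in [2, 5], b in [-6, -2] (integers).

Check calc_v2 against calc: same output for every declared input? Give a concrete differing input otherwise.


Although boolean connective usage differs, arithmetic usage differs, constant usage differs, min/max/abs usage differs, comparison usage differs, 20/20 inputs agree.
verdict: equivalent


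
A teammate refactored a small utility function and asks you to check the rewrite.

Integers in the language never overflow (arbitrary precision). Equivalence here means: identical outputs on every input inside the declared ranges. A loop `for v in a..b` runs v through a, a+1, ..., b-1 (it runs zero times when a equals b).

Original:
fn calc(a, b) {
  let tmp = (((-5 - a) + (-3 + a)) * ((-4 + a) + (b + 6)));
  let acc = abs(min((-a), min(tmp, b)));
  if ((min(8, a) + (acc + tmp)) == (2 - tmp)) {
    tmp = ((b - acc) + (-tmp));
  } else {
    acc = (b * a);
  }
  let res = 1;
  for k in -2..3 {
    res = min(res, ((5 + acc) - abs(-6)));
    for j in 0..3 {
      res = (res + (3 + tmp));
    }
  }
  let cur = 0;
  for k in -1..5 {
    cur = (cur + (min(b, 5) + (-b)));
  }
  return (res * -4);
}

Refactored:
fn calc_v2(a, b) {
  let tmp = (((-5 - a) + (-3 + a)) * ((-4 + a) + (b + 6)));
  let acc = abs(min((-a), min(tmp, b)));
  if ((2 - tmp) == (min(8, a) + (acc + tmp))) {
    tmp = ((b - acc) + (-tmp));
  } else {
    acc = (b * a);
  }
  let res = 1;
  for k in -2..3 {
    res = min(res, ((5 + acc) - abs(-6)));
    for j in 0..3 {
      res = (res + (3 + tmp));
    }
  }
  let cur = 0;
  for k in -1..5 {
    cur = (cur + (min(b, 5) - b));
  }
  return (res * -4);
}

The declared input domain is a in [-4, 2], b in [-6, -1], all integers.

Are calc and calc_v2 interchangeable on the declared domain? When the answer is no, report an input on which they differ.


Reading the diff, among the changes: arithmetic usage differs.
One worked example (a=0, b=-1) — calc: tmp = -8; acc = 8; ((min(8, a) + (acc + tmp)) == (2 - tmp)) -> false; acc = 0; res = 1; [k=-2]; res = -1; [j=0]; res = -6; [j=1]; res = -11; [j=2]; res = -16; [k=-1]; res = -16; [j=0]; res = -21; [j=1]; res = -26; [j=2]; res = -31; [k=0]; res = -31; [j=0]; res = -36; [j=1]; res = -41; [j=2]; res = -46; [k=1]; res = -46; [j=0]; res = -51; [j=1]; res = -56; [j=2]; res = -61; [k=2]; res = -61; [j=0]; res = -66; [j=1]; res = -71; [j=2]; res = -76; cur = 0; [k=-1]; cur = 0; [k=0]; cur = 0; [k=1]; cur = 0; [k=2]; cur = 0; [k=3]; cur = 0; [k=4]; cur = 0; return 304; calc_v2: tmp = -8; acc = 8; ((2 - tmp) == (min(8, a) + (acc + tmp))) -> false; acc = 0; res = 1; [k=-2]; res = -1; [j=0]; res = -6; [j=1]; res = -11; [j=2]; res = -16; [k=-1]; res = -16; [j=0]; res = -21; [j=1]; res = -26; [j=2]; res = -31; [k=0]; res = -31; [j=0]; res = -36; [j=1]; res = -41; [j=2]; res = -46; [k=1]; res = -46; [j=0]; res = -51; [j=1]; res = -56; [j=2]; res = -61; [k=2]; res = -61; [j=0]; res = -66; [j=1]; res = -71; [j=2]; res = -76; cur = 0; [k=-1]; cur = 0; [k=0]; cur = 0; [k=1]; cur = 0; [k=2]; cur = 0; [k=3]; cur = 0; [k=4]; cur = 0; return 304; agreement on 304.
Across all 42 domain points the two functions coincide.
verdict: equivalent


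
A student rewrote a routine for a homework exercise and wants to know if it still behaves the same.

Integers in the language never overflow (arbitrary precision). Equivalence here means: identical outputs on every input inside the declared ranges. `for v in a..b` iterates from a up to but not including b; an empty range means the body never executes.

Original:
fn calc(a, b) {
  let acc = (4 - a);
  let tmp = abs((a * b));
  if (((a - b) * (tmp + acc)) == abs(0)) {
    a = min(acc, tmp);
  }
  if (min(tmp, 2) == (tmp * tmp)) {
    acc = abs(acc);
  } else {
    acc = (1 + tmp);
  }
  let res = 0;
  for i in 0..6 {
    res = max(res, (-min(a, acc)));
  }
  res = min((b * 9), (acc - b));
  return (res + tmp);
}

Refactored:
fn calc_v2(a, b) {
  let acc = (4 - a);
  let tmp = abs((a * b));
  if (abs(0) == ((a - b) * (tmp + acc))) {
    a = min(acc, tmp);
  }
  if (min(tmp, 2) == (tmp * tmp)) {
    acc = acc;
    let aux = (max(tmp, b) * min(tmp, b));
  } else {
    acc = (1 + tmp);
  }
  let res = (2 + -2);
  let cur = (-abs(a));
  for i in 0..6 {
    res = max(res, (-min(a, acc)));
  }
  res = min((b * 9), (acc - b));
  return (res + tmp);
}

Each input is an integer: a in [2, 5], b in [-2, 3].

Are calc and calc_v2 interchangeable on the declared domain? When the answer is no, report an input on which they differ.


Input a=5, b=0: 0 from calc versus -1 from calc_v2.
verdict: not equivalent; witness: a=5, b=0


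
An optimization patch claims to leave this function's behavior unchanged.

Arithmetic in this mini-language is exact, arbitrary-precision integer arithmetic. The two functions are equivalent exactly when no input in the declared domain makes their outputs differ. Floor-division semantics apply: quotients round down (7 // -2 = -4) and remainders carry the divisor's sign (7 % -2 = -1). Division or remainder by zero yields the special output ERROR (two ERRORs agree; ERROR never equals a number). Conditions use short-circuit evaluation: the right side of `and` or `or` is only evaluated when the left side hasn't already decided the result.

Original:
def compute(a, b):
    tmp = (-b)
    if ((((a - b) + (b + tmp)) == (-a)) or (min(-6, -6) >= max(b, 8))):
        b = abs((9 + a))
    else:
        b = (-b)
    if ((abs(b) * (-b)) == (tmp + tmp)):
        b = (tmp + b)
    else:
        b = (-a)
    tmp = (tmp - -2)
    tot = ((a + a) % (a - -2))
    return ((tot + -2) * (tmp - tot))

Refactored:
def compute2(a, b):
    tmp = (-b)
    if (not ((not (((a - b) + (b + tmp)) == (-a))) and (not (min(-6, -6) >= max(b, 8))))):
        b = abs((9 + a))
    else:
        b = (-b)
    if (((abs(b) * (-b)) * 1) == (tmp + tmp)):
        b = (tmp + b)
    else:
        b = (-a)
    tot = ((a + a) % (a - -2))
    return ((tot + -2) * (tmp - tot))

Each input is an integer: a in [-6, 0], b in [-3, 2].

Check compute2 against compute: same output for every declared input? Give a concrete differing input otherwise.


There is a counterexample at a=-6, b=-3: -10 on one side, -6 on the other.
compute: tmp = 3; ((((a - b) + (b + tmp)) == (-a)) or (min(-6, -6) >= max(b, 8))) -> false; b = 3; ((abs(b) * (-b)) == (tmp + tmp)) -> false; b = 6; tmp = 5; tot = 0; return -10
compute2: tmp = 3; (not ((not (((a - b) + (b + tmp)) == (-a))) and (not (min(-6, -6) >= max(b, 8))))) -> false; b = 3; (((abs(b) * (-b)) * 1) == (tmp + tmp)) -> false; b = 6; tot = 0; return -6
verdict: not equivalent; witness: a=-6, b=-3


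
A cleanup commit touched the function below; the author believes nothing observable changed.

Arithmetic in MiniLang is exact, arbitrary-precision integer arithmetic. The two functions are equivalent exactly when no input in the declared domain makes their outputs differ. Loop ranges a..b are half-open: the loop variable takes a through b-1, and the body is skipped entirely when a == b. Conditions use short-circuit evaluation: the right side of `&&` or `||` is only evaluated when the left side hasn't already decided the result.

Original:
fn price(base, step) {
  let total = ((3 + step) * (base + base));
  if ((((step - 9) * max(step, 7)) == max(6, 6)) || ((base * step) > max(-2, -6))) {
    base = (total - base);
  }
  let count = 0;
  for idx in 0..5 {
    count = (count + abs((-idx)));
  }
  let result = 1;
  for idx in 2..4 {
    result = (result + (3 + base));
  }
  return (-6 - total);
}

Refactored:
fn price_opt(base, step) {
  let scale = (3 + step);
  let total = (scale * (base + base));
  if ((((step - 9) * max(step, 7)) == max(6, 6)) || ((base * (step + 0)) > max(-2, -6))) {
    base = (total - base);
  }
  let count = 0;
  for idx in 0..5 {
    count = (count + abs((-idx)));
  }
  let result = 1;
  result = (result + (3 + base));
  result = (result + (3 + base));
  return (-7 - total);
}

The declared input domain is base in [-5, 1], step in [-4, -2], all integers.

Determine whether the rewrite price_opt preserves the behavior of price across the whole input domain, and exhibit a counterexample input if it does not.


There is a counterexample at base=-5, step=-4: -16 on one side, -17 on the other.
price: total = 10; ((((step - 9) * max(step, 7)) == max(6, 6)) || ((base * step) > max(-2, -6))) -> true; base = 15; count = 0; [idx=0]; count = 0; [idx=1]; count = 1; [idx=2]; count = 3; [idx=3]; count = 6; [idx=4]; count = 10; result = 1; [idx=2]; result = 19; [idx=3]; result = 37; return -16
price_opt: scale = -1; total = 10; ((((step - 9) * max(step, 7)) == max(6, 6)) || ((base * (step + 0)) > max(-2, -6))) -> true; base = 15; count = 0; [idx=0]; count = 0; [idx=1]; count = 1; [idx=2]; count = 3; [idx=3]; count = 6; [idx=4]; count = 10; result = 1; result = 19; result = 37; return -17
verdict: not equivalent; witness: base=-5, step=-4


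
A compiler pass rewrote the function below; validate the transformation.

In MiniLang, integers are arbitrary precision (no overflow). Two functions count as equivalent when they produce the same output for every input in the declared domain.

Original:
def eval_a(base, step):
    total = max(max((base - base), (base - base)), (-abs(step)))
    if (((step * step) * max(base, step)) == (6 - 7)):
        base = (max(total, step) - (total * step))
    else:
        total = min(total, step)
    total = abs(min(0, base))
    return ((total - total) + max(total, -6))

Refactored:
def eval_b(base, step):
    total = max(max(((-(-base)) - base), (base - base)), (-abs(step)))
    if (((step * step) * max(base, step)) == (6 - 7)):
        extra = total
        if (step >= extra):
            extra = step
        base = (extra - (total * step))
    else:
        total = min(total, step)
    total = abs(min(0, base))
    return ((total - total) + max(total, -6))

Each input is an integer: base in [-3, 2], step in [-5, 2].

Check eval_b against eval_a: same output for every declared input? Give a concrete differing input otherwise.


Equivalent. The suspicious-looking change has no observable effect anywhere in the declared ranges.
An exhaustive pass over the 48 declared inputs shows identical outputs.
Spot check at base=-2, step=-2 — eval_a: total=0, then (((step * step) * max(base, step)) == (6 - 7)) is false, then total=-2, then total=2, then returns 2. eval_b: total=0, then (((step * step) * max(base, step)) == (6 - 7)) is false, then total=-2, then total=2, then returns 2. Both give 2.
verdict: equivalent


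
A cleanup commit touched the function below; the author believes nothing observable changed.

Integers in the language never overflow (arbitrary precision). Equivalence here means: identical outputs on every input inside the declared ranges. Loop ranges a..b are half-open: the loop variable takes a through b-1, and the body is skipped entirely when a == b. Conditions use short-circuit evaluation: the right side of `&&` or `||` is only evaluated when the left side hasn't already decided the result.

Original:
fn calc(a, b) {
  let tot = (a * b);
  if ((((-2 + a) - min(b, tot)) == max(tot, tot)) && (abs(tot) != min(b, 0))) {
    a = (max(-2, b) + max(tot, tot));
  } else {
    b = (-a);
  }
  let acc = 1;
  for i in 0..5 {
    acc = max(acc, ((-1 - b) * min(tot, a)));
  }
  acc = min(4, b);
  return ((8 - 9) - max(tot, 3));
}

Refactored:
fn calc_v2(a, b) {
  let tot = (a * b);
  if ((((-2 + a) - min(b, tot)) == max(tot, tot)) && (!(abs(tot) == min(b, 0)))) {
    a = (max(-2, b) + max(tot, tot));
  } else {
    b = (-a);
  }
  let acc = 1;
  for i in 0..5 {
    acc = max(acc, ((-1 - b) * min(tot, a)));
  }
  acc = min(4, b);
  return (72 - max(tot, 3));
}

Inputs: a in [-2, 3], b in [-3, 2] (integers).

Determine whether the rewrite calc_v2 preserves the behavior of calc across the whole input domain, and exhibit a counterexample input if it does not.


The rewrite breaks on a=-2, b=-3, where the results are -7 and 66.
calc: tot=6, then ((((-2 + a) - min(b, tot)) == max(tot, tot)) && (abs(tot) != min(b, 0))) is false, then b=2, then acc=1, then (i=0), then acc=6, then (i=1), then acc=6, then (i=2), then acc=6, then (i=3), then acc=6, then (i=4), then acc=6, then acc=2, then returns -7
calc_v2: tot=6, then ((((-2 + a) - min(b, tot)) == max(tot, tot)) && (!(abs(tot) == min(b, 0)))) is false, then b=2, then acc=1, then (i=0), then acc=6, then (i=1), then acc=6, then (i=2), then acc=6, then (i=3), then acc=6, then (i=4), then acc=6, then acc=2, then returns 66
verdict: not equivalent; witness: a=-2, b=-3


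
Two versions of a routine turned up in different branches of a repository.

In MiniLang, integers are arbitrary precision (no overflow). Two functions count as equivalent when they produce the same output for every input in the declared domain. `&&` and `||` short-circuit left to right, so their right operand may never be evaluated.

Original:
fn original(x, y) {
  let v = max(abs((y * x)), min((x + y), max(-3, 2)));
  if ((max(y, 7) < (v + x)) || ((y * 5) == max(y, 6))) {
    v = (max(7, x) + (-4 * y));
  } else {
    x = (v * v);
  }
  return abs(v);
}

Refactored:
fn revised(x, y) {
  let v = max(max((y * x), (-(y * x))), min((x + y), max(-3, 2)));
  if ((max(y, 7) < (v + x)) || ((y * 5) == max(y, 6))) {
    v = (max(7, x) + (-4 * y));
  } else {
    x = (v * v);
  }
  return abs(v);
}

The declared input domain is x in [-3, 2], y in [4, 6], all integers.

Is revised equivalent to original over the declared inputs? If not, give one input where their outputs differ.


The two versions differ — the changes include arithmetic usage differs, and min/max/abs usage differs.
One worked example (x=0, y=4) — original: v=2, then ((max(y, 7) < (v + x)) || ((y * 5) == max(y, 6))) is false, then x=4, then returns 2; revised: v=2, then ((max(y, 7) < (v + x)) || ((y * 5) == max(y, 6))) is false, then x=4, then returns 2; agreement on 2.
Every one of the 18 inputs gives matching results.
verdict: equivalent


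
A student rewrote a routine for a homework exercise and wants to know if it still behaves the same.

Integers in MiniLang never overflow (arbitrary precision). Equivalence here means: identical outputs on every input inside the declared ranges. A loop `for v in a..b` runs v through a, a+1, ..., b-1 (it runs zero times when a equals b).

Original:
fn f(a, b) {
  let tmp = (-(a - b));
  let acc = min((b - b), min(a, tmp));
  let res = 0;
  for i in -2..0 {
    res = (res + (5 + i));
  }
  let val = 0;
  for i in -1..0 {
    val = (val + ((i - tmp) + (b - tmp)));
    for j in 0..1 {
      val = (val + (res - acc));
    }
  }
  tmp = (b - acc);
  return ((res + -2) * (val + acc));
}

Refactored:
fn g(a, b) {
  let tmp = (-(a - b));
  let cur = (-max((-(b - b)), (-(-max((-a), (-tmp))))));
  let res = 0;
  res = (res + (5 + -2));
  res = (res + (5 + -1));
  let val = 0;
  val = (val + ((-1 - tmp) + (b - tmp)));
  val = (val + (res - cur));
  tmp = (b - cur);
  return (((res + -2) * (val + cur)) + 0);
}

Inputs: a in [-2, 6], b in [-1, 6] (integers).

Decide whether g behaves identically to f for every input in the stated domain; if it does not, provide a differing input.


Comparing the listings, the differences include: arithmetic usage differs; also constant usage differs; also min/max/abs usage differs; also local variable names differ; also loop structure differs; also statement counts differ.
Spot check at a=-1, b=0 — f: tmp becomes 1; next acc becomes -1; next res becomes 0; next at i=-2:; next res becomes 3; next at i=-1:; next res becomes 7; next val becomes 0; next at i=-1:; next val becomes -3; next at j=0:; next val becomes 5; next tmp becomes 1; next final value 20. g: tmp becomes 1; next cur becomes -1; next res becomes 0; next res becomes 3; next res becomes 7; next val becomes 0; next val becomes -3; next val becomes 5; next tmp becomes 1; next final value 20. Both give 20.
Every one of the 72 inputs gives matching results.
verdict: equivalent


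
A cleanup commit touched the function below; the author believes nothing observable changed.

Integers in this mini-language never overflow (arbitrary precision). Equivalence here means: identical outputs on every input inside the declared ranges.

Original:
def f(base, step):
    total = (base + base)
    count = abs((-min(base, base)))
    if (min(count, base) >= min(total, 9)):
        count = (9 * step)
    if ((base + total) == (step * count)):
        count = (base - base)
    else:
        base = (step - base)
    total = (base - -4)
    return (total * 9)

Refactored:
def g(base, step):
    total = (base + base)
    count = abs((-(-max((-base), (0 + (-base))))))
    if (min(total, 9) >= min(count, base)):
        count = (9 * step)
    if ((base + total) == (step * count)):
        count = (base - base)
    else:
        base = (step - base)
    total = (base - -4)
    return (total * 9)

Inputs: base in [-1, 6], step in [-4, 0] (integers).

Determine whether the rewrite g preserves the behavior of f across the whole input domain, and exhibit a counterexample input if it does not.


Not equivalent: base=-1, step=-3 separates them (18 vs 27).
f: total becomes -2; next count becomes 1; next (min(count, base) >= min(total, 9)) evaluates to true; next count becomes -27; next ((base + total) == (step * count)) evaluates to false; next base becomes -2; next total becomes 2; next final value 18
g: total becomes -2; next count becomes 1; next (min(total, 9) >= min(count, base)) evaluates to false; next ((base + total) == (step * count)) evaluates to true; next count becomes 0; next total becomes 3; next final value 27
verdict: not equivalent; witness: base=-1, step=-3


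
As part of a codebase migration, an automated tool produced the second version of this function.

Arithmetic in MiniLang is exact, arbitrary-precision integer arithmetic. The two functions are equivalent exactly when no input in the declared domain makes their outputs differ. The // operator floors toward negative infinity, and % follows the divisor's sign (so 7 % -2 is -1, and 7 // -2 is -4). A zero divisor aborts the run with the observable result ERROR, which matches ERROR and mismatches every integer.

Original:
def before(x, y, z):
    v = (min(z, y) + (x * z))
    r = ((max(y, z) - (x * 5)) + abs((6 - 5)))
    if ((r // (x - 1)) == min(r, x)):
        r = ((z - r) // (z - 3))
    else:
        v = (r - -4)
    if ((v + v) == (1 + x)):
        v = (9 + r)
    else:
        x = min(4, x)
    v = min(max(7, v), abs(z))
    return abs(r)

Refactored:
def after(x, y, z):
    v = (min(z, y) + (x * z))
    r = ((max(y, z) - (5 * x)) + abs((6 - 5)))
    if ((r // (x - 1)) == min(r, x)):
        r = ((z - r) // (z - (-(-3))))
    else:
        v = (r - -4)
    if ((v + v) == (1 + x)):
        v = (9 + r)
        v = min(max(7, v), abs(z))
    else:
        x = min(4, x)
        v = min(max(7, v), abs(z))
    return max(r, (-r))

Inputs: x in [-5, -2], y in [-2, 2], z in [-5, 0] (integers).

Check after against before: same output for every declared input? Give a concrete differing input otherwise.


Equivalent — the differences include min/max/abs usage differs; and constant usage differs; and statement counts differ, yet no declared input distinguishes the two.
As a probe, take x=-4, y=1, z=0: before runs v=0, then r=22, then ((r // (x - 1)) == min(r, x)) is false, then v=26, then ((v + v) == (1 + x)) is false, then x=-4, then v=0, then returns 22; after runs v=0, then r=22, then ((r // (x - 1)) == min(r, x)) is false, then v=26, then ((v + v) == (1 + x)) is false, then x=-4, then v=0, then returns 22; both end at 22.
Sweeping the whole domain (120 inputs) finds no disagreement.
verdict: equivalent
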